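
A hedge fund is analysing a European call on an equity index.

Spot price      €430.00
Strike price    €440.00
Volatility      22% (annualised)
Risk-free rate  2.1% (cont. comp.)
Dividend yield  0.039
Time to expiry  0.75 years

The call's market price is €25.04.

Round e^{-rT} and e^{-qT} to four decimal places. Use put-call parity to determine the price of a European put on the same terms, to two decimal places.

exp(−qT) = exp(−0.039·0.75) = 0.9712;  exp(−rT) = exp(−0.021·0.75) = 0.9844
Put-call parity: C − P = S·e^(−qT) − K·e^(−rT) = 430·0.9712 − 440·0.9844 = 417.6160 − 433.1360 = -15.5200
P = C − (C − P) = 25.04 − (-15.5200) = 40.5600

€40.56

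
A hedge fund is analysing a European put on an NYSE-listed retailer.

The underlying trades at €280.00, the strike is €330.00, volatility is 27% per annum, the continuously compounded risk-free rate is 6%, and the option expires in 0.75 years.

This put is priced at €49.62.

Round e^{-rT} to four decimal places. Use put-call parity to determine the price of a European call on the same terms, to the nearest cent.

e^(−rT) = e^(−0.06·0.75) = 0.9560
Put-call parity: C − P = S − K·e^(−rT) = 280 − 330·0.9560 = 280 − 315.4800 = -35.4800
C = P + (C − P) = 49.62 + (-35.4800) = 14.1400

€14.14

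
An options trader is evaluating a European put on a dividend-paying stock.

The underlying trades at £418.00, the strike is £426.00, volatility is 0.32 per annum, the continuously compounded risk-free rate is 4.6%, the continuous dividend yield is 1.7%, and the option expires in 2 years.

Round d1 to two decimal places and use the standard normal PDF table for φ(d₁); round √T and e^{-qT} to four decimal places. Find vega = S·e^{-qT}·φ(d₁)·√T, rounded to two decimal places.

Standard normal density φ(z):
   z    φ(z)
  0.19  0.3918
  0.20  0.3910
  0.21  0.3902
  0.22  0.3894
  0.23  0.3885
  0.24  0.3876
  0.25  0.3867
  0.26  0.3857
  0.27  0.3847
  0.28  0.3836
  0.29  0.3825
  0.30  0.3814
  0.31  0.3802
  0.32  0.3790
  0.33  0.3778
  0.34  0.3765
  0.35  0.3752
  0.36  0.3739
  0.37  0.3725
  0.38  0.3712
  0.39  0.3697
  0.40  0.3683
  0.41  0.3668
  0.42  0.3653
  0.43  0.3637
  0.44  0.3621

T = 2;  σ√T = 0.4525
d₁ = [ln(418/426) + (0.046 − 0.017 + ½·0.32²)·2] / (σ√T) = (-0.0190 + 0.1604) / 0.4525 = 0.3125 → 0.31
√T = √2 = 1.4142
φ(d₁) = φ(0.31) = 0.3802
exp(−qT) = exp(−0.017·2) = 0.9666
vega = S·exp(−qT)·φ(d₁)·√T = 418·0.9666·0.3802·1.4142 = 217.2431

217.24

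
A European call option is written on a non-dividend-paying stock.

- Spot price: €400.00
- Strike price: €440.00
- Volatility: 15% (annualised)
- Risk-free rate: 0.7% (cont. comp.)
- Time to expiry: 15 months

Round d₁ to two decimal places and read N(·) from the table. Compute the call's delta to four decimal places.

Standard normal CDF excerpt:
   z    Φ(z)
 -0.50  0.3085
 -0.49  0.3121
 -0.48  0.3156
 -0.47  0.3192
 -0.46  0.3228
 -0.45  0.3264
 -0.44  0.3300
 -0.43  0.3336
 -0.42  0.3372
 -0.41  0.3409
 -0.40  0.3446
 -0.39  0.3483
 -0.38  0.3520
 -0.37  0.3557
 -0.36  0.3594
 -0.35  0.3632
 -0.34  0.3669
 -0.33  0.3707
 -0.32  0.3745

T = 1.25;  σ√T = 0.1677
d₁ = [ln(400/440) + (0.007 + 0.15²/2)·1.25] / 0.1677 = [-0.0953 + 0.0228] / 0.1677 = -0.4323 which rounds to -0.43
N(d₁) = N(-0.43) = 0.3336
Δ_call = N(d₁) = 0.3336

0.3336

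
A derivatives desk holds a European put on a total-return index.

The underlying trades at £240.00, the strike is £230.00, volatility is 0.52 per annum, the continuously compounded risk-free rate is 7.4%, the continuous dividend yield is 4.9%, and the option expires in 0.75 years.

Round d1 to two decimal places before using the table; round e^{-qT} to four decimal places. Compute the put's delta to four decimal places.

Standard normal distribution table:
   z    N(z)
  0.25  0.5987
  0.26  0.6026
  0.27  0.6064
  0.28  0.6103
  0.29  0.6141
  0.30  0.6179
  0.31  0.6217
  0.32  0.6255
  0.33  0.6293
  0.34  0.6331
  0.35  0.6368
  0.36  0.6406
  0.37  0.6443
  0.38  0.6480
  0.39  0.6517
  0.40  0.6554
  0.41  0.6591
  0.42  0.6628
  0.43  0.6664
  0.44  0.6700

σ√T = 0.52 × 0.8660 = 0.4503
d₁ = [ln(240/230) + (0.074 − 0.049 + ½·0.52²)·0.75] / (σ√T) = (0.0426 + 0.1202) / 0.4503 = 0.3613 ≈ 0.36
N(d₁) = N(0.36) = 0.6406
Δ_put = e^(−qT)·(N(d₁) − 1) = 0.9639·(0.6406 − 1) = -0.3464

-0.3464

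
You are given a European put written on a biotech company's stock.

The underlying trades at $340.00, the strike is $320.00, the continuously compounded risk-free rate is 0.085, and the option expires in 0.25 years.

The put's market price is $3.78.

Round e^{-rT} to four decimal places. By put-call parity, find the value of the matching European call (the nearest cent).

exp(−rT) = exp(−0.085·0.25) = 0.9790
Put-call parity: C − P = S − K·e^(−rT) = 340 − 320·0.9790 = 340 − 313.2800 = 26.7200
C = P + (C − P) = 3.78 + (26.7200) = 30.5000

$30.50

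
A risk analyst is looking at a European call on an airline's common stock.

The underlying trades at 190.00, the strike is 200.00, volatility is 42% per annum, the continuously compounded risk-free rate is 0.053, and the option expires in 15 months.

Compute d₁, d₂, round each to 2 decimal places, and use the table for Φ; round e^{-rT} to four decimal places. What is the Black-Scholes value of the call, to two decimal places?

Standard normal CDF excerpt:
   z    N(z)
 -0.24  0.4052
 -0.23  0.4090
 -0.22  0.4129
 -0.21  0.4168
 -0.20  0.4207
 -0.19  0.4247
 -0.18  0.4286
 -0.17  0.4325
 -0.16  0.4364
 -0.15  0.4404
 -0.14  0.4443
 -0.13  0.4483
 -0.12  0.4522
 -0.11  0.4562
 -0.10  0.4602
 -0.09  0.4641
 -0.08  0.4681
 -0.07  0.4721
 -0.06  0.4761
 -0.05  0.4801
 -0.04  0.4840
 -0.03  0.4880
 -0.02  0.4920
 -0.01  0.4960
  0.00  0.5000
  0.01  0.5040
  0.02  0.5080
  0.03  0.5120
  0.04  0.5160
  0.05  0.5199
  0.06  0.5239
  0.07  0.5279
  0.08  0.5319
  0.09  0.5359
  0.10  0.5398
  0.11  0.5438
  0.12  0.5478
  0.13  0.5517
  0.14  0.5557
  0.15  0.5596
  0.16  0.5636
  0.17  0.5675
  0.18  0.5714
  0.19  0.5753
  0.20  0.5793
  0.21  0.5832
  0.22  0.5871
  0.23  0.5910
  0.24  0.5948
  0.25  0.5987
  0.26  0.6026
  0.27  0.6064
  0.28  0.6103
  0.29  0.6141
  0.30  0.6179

36.47

σ√T = 0.42·√1.25 = 0.4696
d₁ = [ln(190/200) + (0.053 + ½·0.42²)·1.25] / (σ√T) = (-0.0513 + 0.1765) / 0.4696 = 0.2666 → 0.27
d₂ = 0.2666 − 0.4696 = -0.2029 → -0.20
e^(−rT) = e^(−0.053·1.25) = 0.9359
C = 190·N(0.27) − 200·0.9359·N(-0.20) = 190·0.6064 − 200·0.9359·0.4207 = 115.2160 − 78.7466 = 36.4694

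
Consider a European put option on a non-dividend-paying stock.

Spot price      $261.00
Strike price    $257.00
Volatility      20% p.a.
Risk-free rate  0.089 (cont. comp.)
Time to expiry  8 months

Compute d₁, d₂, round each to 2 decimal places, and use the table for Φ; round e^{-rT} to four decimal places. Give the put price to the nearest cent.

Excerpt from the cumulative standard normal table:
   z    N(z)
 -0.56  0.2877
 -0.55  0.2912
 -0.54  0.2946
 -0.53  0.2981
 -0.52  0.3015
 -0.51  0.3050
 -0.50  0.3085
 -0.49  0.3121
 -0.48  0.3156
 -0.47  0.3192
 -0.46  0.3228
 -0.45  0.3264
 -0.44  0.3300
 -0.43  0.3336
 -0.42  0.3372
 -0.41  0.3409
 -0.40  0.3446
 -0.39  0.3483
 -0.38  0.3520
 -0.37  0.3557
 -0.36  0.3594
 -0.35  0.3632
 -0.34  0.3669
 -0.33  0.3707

σ√T = 0.2·√0.6667 = 0.1633
ln(S/K) + (r + σ²/2)T = ln(261/257) + (0.089 + 0.2²/2)·0.6667 = 0.0154 + 0.0727 = 0.0881
d₁ = 0.0881 / 0.1633 = 0.5396 → 0.54
d₂ = d₁ − σ√T = 0.5396 − 0.1633 = 0.3763 → 0.38
exp(−rT) = exp(−0.089·0.6667) = 0.9424
N(−d₂) = N(-0.38) = 0.3520;  N(−d₁) = N(-0.54) = 0.2946
P = 257·0.9424·0.3520 − 261·0.2946 = 85.2533 − 76.8906 = 8.3627

$8.36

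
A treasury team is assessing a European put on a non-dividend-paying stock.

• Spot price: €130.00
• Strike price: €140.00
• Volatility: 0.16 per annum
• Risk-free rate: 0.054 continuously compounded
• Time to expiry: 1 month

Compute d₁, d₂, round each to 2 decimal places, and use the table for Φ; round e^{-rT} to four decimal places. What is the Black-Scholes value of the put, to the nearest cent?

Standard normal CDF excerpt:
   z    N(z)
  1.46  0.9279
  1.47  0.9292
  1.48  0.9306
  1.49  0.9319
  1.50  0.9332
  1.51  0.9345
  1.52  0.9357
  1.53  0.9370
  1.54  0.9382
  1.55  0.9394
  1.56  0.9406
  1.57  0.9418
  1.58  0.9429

σ√T = 0.16 × 0.2887 = 0.0462
d₁ = [ln(130/140) + (0.054 + 0.16²/2)·0.08333] / 0.0462 = [-0.0741 + 0.0056] / 0.0462 = -1.4840 ≈ -1.48
d₂ = d₁ − σ√T = -1.4840 − 0.0462 = -1.5302 ≈ -1.53
e^(−rT) = e^(−0.054·0.08333) = 0.9955
N(−d₂) = N(1.53) = 0.9370;  N(−d₁) = N(1.48) = 0.9306
P = 140·0.9955·0.9370 − 130·0.9306 = 130.5897 − 120.9780 = 9.6117

€9.61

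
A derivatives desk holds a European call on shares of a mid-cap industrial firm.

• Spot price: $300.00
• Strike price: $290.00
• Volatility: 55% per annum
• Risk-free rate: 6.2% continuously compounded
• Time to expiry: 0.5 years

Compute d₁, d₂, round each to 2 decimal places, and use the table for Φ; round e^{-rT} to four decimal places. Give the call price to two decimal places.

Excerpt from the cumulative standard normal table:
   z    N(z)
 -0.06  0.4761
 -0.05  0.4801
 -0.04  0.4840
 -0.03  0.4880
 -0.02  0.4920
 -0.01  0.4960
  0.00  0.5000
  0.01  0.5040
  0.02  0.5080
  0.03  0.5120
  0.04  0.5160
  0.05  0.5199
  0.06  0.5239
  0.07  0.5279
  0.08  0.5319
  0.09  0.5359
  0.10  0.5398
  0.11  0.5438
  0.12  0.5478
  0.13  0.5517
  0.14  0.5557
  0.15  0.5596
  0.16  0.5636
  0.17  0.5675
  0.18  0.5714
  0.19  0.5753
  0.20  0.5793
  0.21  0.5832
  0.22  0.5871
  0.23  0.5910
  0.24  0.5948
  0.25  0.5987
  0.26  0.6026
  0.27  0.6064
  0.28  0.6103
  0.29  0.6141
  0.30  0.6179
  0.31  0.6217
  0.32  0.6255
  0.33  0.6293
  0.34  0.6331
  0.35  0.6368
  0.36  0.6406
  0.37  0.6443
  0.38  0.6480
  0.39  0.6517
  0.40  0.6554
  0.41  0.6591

σ√T = 0.55·√0.5 = 0.3889
d₁ = [ln(300/290) + (0.062 + 0.55²/2)·0.5] / 0.3889 = [0.0339 + 0.1066] / 0.3889 = 0.3613 → 0.36
d₂ = d₁ − σ√T = 0.3613 − 0.3889 = -0.0276 → -0.03
exp(−rT) = exp(−0.062·0.5) = 0.9695
C = 300·N(0.36) − 290·0.9695·N(-0.03) = 300·0.6406 − 290·0.9695·0.4880 = 192.1800 − 137.2036 = 54.9764

$54.98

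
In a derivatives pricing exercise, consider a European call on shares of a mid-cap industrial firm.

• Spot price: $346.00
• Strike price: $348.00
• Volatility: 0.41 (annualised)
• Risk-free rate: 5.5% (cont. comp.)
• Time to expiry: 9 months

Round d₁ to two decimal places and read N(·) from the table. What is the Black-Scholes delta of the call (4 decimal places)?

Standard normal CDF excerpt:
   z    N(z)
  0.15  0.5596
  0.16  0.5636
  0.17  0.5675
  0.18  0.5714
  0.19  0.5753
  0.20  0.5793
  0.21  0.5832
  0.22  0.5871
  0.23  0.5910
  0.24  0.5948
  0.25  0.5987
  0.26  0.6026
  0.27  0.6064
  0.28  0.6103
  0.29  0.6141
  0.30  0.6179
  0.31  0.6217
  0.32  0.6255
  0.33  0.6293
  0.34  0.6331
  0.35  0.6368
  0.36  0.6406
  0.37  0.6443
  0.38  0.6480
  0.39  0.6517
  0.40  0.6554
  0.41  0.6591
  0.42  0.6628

T = 0.75;  σ√T = 0.3551
ln(S/K) + (r + σ²/2)T = ln(346/348) + (0.055 + 0.41²/2)·0.75 = -0.0058 + 0.1043 = 0.0985
d₁ = 0.0985 / 0.3551 = 0.2775 → 0.28
N(d₁) = N(0.28) = 0.6103
Δ_call = N(d₁) = 0.6103

0.6103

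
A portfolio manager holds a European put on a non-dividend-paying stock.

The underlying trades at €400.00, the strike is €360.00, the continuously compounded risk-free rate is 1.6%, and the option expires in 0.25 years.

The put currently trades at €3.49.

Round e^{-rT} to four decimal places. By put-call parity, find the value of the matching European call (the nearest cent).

exp(−rT) = exp(−0.016·0.25) = 0.9960
Put-call parity: C − P = S − K·e^(−rT) = 400 − 360·0.9960 = 400 − 358.5600 = 41.4400
C = P + (C − P) = 3.49 + (41.4400) = 44.9300

€44.93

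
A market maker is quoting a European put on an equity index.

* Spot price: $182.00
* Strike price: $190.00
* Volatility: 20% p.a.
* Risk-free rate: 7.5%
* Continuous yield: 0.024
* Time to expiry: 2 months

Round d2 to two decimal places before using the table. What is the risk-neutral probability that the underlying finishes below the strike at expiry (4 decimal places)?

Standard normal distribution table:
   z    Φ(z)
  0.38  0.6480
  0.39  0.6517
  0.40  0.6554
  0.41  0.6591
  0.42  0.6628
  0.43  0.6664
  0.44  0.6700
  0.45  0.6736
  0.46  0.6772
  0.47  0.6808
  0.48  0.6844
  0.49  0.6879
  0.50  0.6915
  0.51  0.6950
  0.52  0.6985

σ√T = 0.2·√0.1667 = 0.0816
d₁ = [ln(182/190) + (0.075 − 0.024 + ½·0.2²)·0.1667] / (σ√T) = (-0.0430 + 0.0118) / 0.0816 = -0.3819 ≈ -0.38
d₂ = -0.3819 − 0.0816 = -0.4636 ≈ -0.46
Risk-neutral Pr[S_T < K] = N(−d₂) = N(0.46) = 0.6772

0.6772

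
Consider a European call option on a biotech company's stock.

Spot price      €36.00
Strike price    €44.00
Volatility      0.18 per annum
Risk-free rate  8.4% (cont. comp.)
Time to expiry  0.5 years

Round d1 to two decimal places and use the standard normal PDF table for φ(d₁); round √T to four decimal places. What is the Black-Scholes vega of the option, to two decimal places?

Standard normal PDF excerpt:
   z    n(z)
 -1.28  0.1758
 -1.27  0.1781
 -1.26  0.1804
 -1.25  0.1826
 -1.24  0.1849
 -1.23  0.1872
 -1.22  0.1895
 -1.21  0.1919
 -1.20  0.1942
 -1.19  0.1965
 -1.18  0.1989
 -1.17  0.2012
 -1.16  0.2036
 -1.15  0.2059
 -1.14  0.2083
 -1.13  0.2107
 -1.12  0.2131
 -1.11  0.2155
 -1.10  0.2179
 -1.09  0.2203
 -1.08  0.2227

5.06

T = 0.5;  σ√T = 0.1273
ln(S/K) + (r + σ²/2)T = ln(36/44) + (0.084 + 0.18²/2)·0.5 = -0.2007 + 0.0501 = -0.1506
d₁ = -0.1506 / 0.1273 = -1.1830 ⇒ -1.18
√T = √0.5 = 0.7071
φ(d₁) = φ(-1.18) = 0.1989
vega = S·φ(d₁)·√T = 36·0.1989·0.7071 = 5.0631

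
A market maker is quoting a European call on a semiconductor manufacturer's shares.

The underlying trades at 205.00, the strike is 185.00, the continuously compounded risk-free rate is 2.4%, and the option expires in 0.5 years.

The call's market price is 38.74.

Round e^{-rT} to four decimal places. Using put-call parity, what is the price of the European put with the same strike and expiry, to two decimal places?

e^(−rT) = e^(−0.024·0.5) = 0.9881
Put-call parity: C − P = S − K·e^(−rT) = 205 − 185·0.9881 = 205 − 182.7985 = 22.2015
P = C − (C − P) = 38.74 − (22.2015) = 16.5385

16.54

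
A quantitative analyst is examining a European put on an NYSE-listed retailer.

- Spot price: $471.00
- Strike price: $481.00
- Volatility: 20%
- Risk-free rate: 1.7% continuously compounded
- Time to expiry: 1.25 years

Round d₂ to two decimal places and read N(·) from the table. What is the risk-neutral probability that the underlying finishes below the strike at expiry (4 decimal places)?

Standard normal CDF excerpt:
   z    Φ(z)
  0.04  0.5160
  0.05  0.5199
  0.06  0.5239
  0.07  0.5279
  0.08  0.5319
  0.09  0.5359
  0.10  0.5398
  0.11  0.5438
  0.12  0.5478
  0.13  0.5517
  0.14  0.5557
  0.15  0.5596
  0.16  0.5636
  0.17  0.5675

0.5438

T = 1.25;  σ√T = 0.2236
ln(S/K) + (r + σ²/2)T = ln(471/481) + (0.017 + 0.2²/2)·1.25 = -0.0210 + 0.0463 = 0.0252
d₁ = 0.0252 / 0.2236 = 0.1129 which rounds to 0.11
d₂ = d₁ − σ√T = 0.1129 − 0.2236 = -0.1107 which rounds to -0.11
Risk-neutral Pr[S_T < K] = N(−d₂) = N(0.11) = 0.5438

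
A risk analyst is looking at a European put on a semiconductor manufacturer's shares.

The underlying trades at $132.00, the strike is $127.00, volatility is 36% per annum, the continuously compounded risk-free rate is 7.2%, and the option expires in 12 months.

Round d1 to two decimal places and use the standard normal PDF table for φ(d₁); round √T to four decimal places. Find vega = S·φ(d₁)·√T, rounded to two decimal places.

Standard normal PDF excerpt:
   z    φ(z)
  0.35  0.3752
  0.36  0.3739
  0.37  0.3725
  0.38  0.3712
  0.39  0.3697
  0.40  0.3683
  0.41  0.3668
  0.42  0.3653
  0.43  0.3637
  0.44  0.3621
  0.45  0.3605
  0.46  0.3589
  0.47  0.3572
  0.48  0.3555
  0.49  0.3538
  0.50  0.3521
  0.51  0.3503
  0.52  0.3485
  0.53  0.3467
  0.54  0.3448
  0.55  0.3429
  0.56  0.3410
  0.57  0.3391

46.70

σ√T = 0.36·√1 = 0.3600
d₁ = [ln(132/127) + (0.072 + 0.36²/2)·1] / 0.3600 = [0.0386 + 0.1368] / 0.3600 = 0.4873 ⇒ 0.49
√T = √1 = 1.0000
φ(d₁) = φ(0.49) = 0.3538
vega = S·φ(d₁)·√T = 132·0.3538·1.0000 = 46.7016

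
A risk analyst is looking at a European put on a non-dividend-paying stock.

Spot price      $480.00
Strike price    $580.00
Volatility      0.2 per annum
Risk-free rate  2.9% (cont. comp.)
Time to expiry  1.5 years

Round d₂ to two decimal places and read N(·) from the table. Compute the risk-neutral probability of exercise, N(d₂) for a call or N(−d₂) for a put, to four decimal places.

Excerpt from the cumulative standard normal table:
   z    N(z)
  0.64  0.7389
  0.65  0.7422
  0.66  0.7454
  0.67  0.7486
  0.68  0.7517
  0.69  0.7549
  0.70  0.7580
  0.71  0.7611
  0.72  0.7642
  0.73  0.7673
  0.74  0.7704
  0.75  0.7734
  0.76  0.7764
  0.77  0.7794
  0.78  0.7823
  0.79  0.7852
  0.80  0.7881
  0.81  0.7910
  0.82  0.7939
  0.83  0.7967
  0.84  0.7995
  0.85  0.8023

0.7642

σ√T = 0.2 × 1.2247 = 0.2449
d₁ = [ln(480/580) + (0.029 + 0.2²/2)·1.5] / 0.2449 = [-0.1892 + 0.0735] / 0.2449 = -0.4725 which rounds to -0.47
d₂ = d₁ − σ√T = -0.4725 − 0.2449 = -0.7175 which rounds to -0.72
Risk-neutral Pr[S_T < K] = N(−d₂) = N(0.72) = 0.7642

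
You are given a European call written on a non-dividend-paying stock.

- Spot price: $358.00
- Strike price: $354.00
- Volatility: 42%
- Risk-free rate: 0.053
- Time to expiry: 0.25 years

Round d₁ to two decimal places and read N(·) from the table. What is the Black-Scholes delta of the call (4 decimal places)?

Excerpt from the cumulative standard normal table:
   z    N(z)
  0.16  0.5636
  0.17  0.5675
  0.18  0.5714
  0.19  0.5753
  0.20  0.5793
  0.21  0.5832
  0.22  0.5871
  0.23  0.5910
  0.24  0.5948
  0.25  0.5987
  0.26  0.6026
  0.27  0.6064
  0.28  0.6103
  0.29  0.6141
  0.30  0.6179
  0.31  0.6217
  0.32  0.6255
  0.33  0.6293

σ√T = 0.42·√0.25 = 0.2100
d₁ = [ln(358/354) + (0.053 + ½·0.42²)·0.25] / (σ√T) = (0.0112 + 0.0353) / 0.2100 = 0.2216 ≈ 0.22
N(d₁) = N(0.22) = 0.5871
Δ_call = N(d₁) = 0.5871

0.5871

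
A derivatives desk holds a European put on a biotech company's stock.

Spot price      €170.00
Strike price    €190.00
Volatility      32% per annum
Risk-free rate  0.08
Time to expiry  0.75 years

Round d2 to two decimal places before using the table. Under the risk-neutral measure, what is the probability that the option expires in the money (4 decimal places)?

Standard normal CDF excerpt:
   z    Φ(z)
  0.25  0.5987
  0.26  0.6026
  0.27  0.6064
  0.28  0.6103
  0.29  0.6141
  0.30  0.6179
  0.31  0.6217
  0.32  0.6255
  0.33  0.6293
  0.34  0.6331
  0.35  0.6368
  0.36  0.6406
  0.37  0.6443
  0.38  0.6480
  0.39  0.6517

σ√T = 0.32 × 0.8660 = 0.2771
d₁ = [ln(170/190) + (0.08 + 0.32²/2)·0.75] / 0.2771 = [-0.1112 + 0.0984] / 0.2771 = -0.0463 which rounds to -0.05
d₂ = d₁ − σ√T = -0.0463 − 0.2771 = -0.3234 which rounds to -0.32
Pr(exercise) under Q = N(−d₂) = N(0.32) = 0.6255

0.6255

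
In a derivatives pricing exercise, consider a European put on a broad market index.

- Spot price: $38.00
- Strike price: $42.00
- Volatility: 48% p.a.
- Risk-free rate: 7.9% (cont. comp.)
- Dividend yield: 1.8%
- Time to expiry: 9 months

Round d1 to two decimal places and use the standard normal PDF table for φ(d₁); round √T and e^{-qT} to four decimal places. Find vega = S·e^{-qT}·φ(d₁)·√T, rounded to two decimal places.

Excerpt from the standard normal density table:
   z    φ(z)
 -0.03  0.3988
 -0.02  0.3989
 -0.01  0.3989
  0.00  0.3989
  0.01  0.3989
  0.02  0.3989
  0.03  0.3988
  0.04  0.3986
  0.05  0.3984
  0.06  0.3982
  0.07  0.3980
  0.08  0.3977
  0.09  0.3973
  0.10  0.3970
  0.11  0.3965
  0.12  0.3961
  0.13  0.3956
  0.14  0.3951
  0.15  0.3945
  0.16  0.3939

σ√T = 0.48·√0.75 = 0.4157
d₁ = [ln(38/42) + (0.079 − 0.018 + 0.48²/2)·0.75] / 0.4157 = [-0.1001 + 0.1321] / 0.4157 = 0.0771 ⇒ 0.08
√T = √0.75 = 0.8660
φ(d₁) = φ(0.08) = 0.3977
e^(−qT) = e^(−0.018·0.75) = 0.9866
vega = S·e^(−qT)·φ(d₁)·√T = 38·0.9866·0.3977·0.8660 = 12.9121

12.91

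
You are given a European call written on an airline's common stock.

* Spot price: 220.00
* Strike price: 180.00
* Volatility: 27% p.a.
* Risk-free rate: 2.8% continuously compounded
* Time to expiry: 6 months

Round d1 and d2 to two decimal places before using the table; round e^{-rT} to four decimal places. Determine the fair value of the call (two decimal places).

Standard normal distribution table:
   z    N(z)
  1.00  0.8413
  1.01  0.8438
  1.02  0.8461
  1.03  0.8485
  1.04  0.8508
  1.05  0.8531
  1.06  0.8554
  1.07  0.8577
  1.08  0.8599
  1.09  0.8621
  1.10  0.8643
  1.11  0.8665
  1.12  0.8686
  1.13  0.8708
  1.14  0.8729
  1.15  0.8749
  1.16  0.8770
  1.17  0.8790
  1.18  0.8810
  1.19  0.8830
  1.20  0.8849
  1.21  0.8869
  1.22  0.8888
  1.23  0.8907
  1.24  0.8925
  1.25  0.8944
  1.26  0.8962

44.93

σ√T = 0.27·√0.5 = 0.1909
d₁ = [ln(220/180) + (0.028 + 0.27²/2)·0.5] / 0.1909 = [0.2007 + 0.0322] / 0.1909 = 1.2199 ⇒ 1.22
d₂ = d₁ − σ√T = 1.2199 − 0.1909 = 1.0289 ⇒ 1.03
exp(−rT) = exp(−0.028·0.5) = 0.9861
C = 220·N(1.22) − 180·0.9861·N(1.03) = 220·0.8888 − 180·0.9861·0.8485 = 195.5360 − 150.6071 = 44.9289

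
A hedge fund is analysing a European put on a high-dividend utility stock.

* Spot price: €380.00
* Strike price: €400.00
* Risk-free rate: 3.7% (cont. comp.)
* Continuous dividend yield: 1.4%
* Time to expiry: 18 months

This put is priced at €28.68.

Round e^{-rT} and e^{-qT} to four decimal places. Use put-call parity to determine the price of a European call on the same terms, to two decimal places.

exp(−qT) = exp(−0.014·1.5) = 0.9792;  exp(−rT) = exp(−0.037·1.5) = 0.9460
Put-call parity: C − P = S·e^(−qT) − K·e^(−rT) = 380·0.9792 − 400·0.9460 = 372.0960 − 378.4000 = -6.3040
C = P + (C − P) = 28.68 + (-6.3040) = 22.3760

€22.38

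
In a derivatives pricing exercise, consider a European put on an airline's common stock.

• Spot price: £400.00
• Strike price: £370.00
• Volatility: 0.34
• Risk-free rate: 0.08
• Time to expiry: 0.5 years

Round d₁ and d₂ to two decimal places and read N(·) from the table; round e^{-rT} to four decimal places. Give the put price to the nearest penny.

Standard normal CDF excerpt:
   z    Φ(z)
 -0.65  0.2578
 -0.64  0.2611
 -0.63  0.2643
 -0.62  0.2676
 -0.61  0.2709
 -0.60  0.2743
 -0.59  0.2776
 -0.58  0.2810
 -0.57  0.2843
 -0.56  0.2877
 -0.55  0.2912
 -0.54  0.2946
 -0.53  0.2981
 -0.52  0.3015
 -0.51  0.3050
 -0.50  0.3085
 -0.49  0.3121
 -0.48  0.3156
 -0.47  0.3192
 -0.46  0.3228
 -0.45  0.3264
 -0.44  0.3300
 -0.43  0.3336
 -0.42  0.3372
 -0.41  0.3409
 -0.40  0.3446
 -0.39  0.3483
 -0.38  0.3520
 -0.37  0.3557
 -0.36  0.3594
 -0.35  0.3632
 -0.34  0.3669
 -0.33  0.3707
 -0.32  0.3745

T = 0.5;  σ√T = 0.2404
d₁ = [ln(400/370) + (0.08 + ½·0.34²)·0.5] / (σ√T) = (0.0780 + 0.0689) / 0.2404 = 0.6109 ⇒ 0.61
d₂ = 0.6109 − 0.2404 = 0.3704 ⇒ 0.37
e^(−rT) = e^(−0.08·0.5) = 0.9608
N(−d₂) = N(-0.37) = 0.3557;  N(−d₁) = N(-0.61) = 0.2709
P = 370·0.9608·0.3557 − 400·0.2709 = 126.4499 − 108.3600 = 18.0899

£18.09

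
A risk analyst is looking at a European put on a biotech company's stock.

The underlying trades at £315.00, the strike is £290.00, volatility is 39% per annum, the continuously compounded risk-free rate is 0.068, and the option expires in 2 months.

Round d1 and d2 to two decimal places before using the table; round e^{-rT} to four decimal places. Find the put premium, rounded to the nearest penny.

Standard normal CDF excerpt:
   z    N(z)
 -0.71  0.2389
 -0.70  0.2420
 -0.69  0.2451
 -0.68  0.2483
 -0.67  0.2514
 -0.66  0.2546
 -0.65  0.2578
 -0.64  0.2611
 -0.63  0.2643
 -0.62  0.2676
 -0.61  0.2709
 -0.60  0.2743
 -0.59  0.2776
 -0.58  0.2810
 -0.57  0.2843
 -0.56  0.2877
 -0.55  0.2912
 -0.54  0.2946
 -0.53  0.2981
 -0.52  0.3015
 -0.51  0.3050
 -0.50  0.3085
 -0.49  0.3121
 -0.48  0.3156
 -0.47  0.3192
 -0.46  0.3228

σ√T = 0.39·√0.1667 = 0.1592
d₁ = [ln(315/290) + (0.068 + ½·0.39²)·0.1667] / (σ√T) = (0.0827 + 0.0240) / 0.1592 = 0.6702 ≈ 0.67
d₂ = 0.6702 − 0.1592 = 0.5109 ≈ 0.51
e^(−rT) = e^(−0.068·0.1667) = 0.9887
P = 290·0.9887·N(-0.51) − 315·N(-0.67) = 290·0.9887·0.3050 − 315·0.2514 = 87.4505 − 79.1910 = 8.2595

£8.26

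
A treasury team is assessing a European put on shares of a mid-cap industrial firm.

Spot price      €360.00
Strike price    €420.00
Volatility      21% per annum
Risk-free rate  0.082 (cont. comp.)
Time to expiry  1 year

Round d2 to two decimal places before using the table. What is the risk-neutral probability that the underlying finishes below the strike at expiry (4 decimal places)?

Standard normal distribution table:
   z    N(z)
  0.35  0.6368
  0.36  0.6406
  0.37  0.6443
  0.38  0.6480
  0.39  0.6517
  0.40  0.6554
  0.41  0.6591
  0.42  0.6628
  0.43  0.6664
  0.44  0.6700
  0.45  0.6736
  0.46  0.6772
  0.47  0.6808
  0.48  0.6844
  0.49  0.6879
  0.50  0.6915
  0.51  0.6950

σ√T = 0.21 × 1.0000 = 0.2100
d₁ = [ln(360/420) + (0.082 + 0.21²/2)·1] / 0.2100 = [-0.1542 + 0.1041] / 0.2100 = -0.2386 ⇒ -0.24
d₂ = d₁ − σ√T = -0.2386 − 0.2100 = -0.4486 ⇒ -0.45
Pr(exercise) under Q = N(−d₂) = N(0.45) = 0.6736

0.6736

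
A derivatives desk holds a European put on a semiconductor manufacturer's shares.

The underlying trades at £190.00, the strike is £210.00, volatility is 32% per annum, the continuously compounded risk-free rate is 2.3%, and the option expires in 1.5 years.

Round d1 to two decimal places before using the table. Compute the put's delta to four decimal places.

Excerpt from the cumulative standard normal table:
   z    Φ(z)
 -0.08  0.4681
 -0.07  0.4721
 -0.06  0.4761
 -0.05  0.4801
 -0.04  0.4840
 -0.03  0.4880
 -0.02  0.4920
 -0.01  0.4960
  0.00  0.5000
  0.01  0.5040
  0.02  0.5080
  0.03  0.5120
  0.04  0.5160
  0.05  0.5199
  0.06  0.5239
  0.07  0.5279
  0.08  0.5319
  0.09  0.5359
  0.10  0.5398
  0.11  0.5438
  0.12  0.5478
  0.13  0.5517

σ√T = 0.32 × 1.2247 = 0.3919
d₁ = [ln(190/210) + (0.023 + 0.32²/2)·1.5] / 0.3919 = [-0.1001 + 0.1113] / 0.3919 = 0.0286 → 0.03
N(d₁) = N(0.03) = 0.5120
Δ_put = N(d₁) − 1 = 0.5120 − 1 = -0.4880

-0.4880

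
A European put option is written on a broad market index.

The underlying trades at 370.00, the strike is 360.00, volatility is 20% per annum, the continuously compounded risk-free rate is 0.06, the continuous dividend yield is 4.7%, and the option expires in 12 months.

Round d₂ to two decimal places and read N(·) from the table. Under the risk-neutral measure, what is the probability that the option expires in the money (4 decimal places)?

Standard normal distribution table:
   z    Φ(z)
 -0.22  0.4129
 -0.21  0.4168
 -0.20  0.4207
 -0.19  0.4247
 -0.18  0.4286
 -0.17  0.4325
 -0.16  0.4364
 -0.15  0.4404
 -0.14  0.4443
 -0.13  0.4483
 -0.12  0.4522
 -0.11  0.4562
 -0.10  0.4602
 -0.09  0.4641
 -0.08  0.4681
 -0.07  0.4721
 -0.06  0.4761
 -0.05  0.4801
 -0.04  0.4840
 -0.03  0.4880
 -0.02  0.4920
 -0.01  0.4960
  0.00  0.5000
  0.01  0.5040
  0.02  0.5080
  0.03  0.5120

σ√T = 0.2·√1 = 0.2000
d₁ = [ln(370/360) + (0.06 − 0.047 + ½·0.2²)·1] / (σ√T) = (0.0274 + 0.0330) / 0.2000 = 0.3020 which rounds to 0.30
d₂ = 0.3020 − 0.2000 = 0.1020 which rounds to 0.10
Pr(exercise) under Q = N(−d₂) = N(-0.10) = 0.4602

0.4602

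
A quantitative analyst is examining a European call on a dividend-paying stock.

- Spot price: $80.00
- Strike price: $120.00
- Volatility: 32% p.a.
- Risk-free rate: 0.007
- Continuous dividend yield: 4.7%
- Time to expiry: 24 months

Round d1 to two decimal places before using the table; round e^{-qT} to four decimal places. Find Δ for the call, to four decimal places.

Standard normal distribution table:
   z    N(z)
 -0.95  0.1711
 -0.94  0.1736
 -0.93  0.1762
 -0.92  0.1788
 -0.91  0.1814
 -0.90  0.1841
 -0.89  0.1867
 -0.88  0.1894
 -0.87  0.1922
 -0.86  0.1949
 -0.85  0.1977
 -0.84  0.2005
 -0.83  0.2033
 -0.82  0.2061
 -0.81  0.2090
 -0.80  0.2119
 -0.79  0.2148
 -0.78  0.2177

T = 2;  σ√T = 0.4525
d₁ = [ln(80/120) + (0.007 − 0.047 + 0.32²/2)·2] / 0.4525 = [-0.4055 + 0.0224] / 0.4525 = -0.8465 → -0.85
N(d₁) = N(-0.85) = 0.1977
Δ_call = exp(−qT)·N(d₁) = 0.9103·0.1977 = 0.1800

0.1800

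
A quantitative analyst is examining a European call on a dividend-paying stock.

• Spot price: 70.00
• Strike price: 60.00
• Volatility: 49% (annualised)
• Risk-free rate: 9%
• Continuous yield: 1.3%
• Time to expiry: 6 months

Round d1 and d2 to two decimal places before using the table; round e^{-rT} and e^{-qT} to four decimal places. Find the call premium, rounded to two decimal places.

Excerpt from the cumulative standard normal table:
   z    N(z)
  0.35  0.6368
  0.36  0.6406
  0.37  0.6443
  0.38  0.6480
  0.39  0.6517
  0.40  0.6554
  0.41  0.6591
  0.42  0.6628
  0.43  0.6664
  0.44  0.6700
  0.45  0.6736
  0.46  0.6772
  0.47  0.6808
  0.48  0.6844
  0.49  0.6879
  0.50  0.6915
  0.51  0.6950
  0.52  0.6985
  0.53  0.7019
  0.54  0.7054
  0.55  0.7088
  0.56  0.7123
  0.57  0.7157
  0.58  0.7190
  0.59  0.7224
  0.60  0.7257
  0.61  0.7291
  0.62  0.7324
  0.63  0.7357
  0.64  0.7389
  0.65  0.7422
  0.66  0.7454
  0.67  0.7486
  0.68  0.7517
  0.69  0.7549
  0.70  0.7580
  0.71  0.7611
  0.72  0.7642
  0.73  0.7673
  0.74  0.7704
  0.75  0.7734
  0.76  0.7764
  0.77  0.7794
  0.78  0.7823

σ√T = 0.49·√0.5 = 0.3465
d₁ = [ln(70/60) + (0.09 − 0.013 + ½·0.49²)·0.5] / (σ√T) = (0.1542 + 0.0985) / 0.3465 = 0.7293 ≈ 0.73
d₂ = 0.7293 − 0.3465 = 0.3828 ≈ 0.38
exp(−qT) = exp(−0.013·0.5) = 0.9935;  exp(−rT) = exp(−0.09·0.5) = 0.9560
N(d₁) = N(0.73) = 0.7673;  N(d₂) = N(0.38) = 0.6480
C = 70·0.9935·0.7673 − 60·0.9560·0.6480 = 53.3619 − 37.1693 = 16.1926

16.19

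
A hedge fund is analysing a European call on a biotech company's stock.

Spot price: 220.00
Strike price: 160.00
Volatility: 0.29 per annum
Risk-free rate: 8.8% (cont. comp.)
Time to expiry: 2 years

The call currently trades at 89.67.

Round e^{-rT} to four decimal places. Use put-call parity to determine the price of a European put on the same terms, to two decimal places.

3.85

e^(−rT) = e^(−0.088·2) = 0.8386
Put-call parity: C − P = S − K·e^(−rT) = 220 − 160·0.8386 = 220 − 134.1760 = 85.8240
P = C − (C − P) = 89.67 − (85.8240) = 3.8460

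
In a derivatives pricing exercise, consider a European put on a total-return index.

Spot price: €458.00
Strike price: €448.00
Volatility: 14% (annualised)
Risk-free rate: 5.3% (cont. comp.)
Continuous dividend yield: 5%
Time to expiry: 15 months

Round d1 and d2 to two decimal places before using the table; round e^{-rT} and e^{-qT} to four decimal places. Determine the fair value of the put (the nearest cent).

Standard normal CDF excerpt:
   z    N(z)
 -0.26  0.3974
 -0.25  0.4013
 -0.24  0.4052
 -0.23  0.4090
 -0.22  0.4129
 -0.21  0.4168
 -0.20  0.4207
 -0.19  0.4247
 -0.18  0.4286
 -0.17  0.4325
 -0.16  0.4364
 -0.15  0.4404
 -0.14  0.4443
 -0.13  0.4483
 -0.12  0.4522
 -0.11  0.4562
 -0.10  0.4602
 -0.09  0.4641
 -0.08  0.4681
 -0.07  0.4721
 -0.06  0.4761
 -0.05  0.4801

σ√T = 0.14 × 1.1180 = 0.1565
d₁ = [ln(458/448) + (0.053 − 0.05 + 0.14²/2)·1.25] / 0.1565 = [0.0221 + 0.0160] / 0.1565 = 0.2433 ⇒ 0.24
d₂ = d₁ − σ√T = 0.2433 − 0.1565 = 0.0867 ⇒ 0.09
exp(−qT) = exp(−0.05·1.25) = 0.9394;  exp(−rT) = exp(−0.053·1.25) = 0.9359
N(−d₂) = N(-0.09) = 0.4641;  N(−d₁) = N(-0.24) = 0.4052
P = 448·0.9359·0.4641 − 458·0.9394·0.4052 = 194.5893 − 174.3354 = 20.2540

€20.25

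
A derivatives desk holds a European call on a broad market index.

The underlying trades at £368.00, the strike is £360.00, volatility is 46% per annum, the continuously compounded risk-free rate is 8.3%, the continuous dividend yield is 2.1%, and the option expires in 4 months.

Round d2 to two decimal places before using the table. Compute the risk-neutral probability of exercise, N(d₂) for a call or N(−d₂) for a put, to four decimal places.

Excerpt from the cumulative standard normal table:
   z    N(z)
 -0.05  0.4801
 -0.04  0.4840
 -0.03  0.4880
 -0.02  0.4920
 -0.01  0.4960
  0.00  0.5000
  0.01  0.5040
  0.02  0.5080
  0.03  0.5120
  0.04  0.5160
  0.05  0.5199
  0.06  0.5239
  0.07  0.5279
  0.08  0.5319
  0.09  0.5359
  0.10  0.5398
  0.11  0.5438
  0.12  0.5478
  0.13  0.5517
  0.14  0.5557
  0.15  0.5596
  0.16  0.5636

0.5120

σ√T = 0.46 × 0.5774 = 0.2656
d₁ = [ln(368/360) + (0.083 − 0.021 + ½·0.46²)·0.3333] / (σ√T) = (0.0220 + 0.0559) / 0.2656 = 0.2934 → 0.29
d₂ = 0.2934 − 0.2656 = 0.0278 → 0.03
Pr(exercise) under Q = N(d₂) = 0.5120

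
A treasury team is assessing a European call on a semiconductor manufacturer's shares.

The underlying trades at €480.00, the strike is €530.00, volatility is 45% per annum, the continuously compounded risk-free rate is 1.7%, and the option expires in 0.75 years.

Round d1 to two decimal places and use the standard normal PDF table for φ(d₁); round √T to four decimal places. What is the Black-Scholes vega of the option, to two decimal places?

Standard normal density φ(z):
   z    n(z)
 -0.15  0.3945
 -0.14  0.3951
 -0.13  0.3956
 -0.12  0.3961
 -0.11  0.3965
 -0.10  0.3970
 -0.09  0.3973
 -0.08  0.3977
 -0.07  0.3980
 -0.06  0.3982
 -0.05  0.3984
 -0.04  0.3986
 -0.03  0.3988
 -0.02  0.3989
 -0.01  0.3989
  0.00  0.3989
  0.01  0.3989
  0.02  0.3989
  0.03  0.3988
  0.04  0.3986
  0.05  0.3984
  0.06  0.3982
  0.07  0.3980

T = 0.75;  σ√T = 0.3897
d₁ = [ln(480/530) + (0.017 + 0.45²/2)·0.75] / 0.3897 = [-0.0991 + 0.0887] / 0.3897 = -0.0267 → -0.03
√T = √0.75 = 0.8660
φ(d₁) = φ(-0.03) = 0.3988
vega = S·φ(d₁)·√T = 480·0.3988·0.8660 = 165.7732
(Call and put vega coincide under Black-Scholes.)

165.77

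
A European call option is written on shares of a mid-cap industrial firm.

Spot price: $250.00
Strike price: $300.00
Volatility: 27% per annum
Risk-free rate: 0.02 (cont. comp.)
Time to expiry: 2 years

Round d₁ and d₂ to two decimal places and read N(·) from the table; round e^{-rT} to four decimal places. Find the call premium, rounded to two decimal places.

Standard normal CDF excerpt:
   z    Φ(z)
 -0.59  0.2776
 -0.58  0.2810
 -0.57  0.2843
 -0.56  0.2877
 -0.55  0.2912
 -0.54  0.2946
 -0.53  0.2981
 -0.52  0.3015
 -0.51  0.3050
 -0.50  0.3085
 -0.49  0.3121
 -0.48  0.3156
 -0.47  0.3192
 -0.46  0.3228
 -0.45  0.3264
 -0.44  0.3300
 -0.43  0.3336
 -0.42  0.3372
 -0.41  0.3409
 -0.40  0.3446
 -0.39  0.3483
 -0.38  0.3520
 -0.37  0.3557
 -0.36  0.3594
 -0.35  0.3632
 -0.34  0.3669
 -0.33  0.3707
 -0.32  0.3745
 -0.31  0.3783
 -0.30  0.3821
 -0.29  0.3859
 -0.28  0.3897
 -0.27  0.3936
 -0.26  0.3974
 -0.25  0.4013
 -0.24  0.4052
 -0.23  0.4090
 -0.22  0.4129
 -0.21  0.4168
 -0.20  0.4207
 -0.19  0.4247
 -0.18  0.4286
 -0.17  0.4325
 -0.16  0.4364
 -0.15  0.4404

$24.22

T = 2;  σ√T = 0.3818
ln(S/K) + (r + σ²/2)T = ln(250/300) + (0.02 + 0.27²/2)·2 = -0.1823 + 0.1129 = -0.0694
d₁ = -0.0694 / 0.3818 = -0.1818 → -0.18
d₂ = d₁ − σ√T = -0.1818 − 0.3818 = -0.5636 → -0.56
e^(−rT) = e^(−0.02·2) = 0.9608
N(d₁) = N(-0.18) = 0.4286;  N(d₂) = N(-0.56) = 0.2877
C = 250·0.4286 − 300·0.9608·0.2877 = 107.1500 − 82.9266 = 24.2234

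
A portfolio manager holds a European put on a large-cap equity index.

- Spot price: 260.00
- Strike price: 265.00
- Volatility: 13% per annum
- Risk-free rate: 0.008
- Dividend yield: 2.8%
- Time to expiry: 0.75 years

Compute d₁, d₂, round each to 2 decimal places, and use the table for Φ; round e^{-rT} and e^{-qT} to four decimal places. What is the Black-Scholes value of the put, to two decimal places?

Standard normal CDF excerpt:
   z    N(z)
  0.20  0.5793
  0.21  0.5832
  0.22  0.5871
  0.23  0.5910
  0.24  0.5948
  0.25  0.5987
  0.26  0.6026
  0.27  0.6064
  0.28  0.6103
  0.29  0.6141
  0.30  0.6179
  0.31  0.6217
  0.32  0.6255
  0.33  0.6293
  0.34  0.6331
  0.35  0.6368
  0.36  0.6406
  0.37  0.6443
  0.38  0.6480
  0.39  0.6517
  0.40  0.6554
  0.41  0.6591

T = 0.75;  σ√T = 0.1126
d₁ = [ln(260/265) + (0.008 − 0.028 + 0.13²/2)·0.75] / 0.1126 = [-0.0190 − 0.0087] / 0.1126 = -0.2461 → -0.25
d₂ = d₁ − σ√T = -0.2461 − 0.1126 = -0.3587 → -0.36
exp(−qT) = exp(−0.028·0.75) = 0.9792;  exp(−rT) = exp(−0.008·0.75) = 0.9940
N(−d₂) = N(0.36) = 0.6406;  N(−d₁) = N(0.25) = 0.5987
P = 265·0.9940·0.6406 − 260·0.9792·0.5987 = 168.7404 − 152.4242 = 16.3162

16.32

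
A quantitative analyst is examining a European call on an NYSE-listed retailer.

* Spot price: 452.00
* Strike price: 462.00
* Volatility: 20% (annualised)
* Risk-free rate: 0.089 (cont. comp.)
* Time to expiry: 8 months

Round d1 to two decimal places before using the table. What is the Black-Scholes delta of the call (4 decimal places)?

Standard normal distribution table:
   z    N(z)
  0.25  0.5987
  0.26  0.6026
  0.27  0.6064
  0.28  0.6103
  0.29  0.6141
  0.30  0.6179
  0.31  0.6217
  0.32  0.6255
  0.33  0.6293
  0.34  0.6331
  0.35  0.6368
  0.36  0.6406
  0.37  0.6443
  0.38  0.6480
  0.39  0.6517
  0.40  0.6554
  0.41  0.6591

0.6217

σ√T = 0.2 × 0.8165 = 0.1633
ln(S/K) + (r + σ²/2)T = ln(452/462) + (0.089 + 0.2²/2)·0.6667 = -0.0219 + 0.0727 = 0.0508
d₁ = 0.0508 / 0.1633 = 0.3110 which rounds to 0.31
N(d₁) = N(0.31) = 0.6217
Δ_call = N(d₁) = 0.6217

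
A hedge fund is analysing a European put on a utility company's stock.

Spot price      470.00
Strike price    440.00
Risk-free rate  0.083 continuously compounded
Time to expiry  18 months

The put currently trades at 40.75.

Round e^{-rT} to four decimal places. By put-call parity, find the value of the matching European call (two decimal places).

exp(−rT) = exp(−0.083·1.5) = 0.8829
Put-call parity: C − P = S − K·e^(−rT) = 470 − 440·0.8829 = 470 − 388.4760 = 81.5240
C = P + (C − P) = 40.75 + (81.5240) = 122.2740

122.27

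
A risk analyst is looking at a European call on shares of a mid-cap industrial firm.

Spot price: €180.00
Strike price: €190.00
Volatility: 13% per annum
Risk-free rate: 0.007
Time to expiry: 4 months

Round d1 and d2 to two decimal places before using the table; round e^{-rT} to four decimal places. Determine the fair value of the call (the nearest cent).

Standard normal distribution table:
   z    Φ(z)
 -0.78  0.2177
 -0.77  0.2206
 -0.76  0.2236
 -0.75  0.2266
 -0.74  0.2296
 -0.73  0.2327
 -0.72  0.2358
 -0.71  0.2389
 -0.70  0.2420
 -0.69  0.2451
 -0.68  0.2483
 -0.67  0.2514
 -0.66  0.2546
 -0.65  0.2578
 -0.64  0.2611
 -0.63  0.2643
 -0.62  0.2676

T = 0.3333;  σ√T = 0.0751
d₁ = [ln(180/190) + (0.007 + 0.13²/2)·0.3333] / 0.0751 = [-0.0541 + 0.0052] / 0.0751 = -0.6517 → -0.65
d₂ = d₁ − σ√T = -0.6517 − 0.0751 = -0.7268 → -0.73
e^(−rT) = e^(−0.007·0.3333) = 0.9977
C = 180·N(-0.65) − 190·0.9977·N(-0.73) = 180·0.2578 − 190·0.9977·0.2327 = 46.4040 − 44.1113 = 2.2927

€2.29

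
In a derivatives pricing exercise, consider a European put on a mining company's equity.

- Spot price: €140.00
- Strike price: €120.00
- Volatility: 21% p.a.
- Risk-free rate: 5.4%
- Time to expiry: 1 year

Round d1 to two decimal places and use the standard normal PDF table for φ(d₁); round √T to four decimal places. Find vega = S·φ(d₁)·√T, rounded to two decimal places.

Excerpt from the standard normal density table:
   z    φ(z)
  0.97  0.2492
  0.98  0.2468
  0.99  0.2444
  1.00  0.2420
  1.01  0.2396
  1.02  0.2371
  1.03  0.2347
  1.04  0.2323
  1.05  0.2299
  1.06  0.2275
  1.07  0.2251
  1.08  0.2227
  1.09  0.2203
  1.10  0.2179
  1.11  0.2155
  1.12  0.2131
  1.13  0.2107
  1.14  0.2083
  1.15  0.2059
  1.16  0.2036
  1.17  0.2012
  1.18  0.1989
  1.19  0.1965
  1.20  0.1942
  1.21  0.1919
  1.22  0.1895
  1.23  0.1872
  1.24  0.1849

σ√T = 0.21·√1 = 0.2100
d₁ = [ln(140/120) + (0.054 + ½·0.21²)·1] / (σ√T) = (0.1542 + 0.0760) / 0.2100 = 1.0962 ⇒ 1.10
√T = √1 = 1.0000
φ(d₁) = φ(1.10) = 0.2179
vega = S·φ(d₁)·√T = 140·0.2179·1.0000 = 30.5060
(Call and put vega coincide under Black-Scholes.)

30.51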